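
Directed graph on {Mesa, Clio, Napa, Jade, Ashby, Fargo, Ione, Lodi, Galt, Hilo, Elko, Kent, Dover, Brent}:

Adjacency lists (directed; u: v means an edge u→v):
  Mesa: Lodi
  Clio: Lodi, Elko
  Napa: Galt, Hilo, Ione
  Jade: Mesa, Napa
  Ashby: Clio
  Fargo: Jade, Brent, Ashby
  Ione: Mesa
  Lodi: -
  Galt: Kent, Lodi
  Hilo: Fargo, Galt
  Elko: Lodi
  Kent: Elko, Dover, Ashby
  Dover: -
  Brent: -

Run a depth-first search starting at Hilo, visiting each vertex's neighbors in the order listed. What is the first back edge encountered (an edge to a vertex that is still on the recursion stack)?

Napa→Hilo

DFS from Hilo (visiting each vertex's neighbors in the order listed); mark gray on enter, black on exit:
Hilo gray
  Fargo gray
    Jade gray
      Mesa gray
        Lodi gray
        Lodi black
      Mesa black
      Napa gray
        Galt gray
          Kent gray
            Elko gray
              Elko→Lodi: Lodi black — skip
            Elko black
            Dover gray
            Dover black
            Ashby gray
              Clio gray
                Clio→Lodi: Lodi black — skip
                Clio→Elko: Elko black — skip
              Clio black
            Ashby black
          Kent black
          Galt→Lodi: Lodi black — skip
        Galt black
        Napa→Hilo: Hilo is gray → back edge
First back edge: Napa → Hilo.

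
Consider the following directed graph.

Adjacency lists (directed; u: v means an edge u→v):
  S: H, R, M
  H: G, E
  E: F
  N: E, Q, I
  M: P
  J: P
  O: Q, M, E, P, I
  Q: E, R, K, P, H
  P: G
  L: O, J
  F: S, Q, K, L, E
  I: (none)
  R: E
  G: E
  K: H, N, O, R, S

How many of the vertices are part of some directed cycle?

A vertex is on a directed cycle iff it belongs to a strongly connected component of size ≥ 2 (or has a self-loop).
The vertices on cycles are {E, F, G, H, J, K, L, M, N, O, P, Q, R, S} — 14 in total.

14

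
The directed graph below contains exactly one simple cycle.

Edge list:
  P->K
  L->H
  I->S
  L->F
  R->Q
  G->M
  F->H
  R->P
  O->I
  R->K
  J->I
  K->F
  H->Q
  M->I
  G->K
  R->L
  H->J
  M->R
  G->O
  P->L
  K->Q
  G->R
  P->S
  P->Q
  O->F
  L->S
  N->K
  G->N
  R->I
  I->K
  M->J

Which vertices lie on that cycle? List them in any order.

DFS with gray/black marking from J:
J gray
  I gray
    K gray
      Q gray
      Q black
      F gray
        H gray
          H→Q: Q black — skip
          H→J: J is gray → back edge
Back edge closes the cycle J → I → K → F → H → J; its vertices are {F, H, I, J, K}.

F, H, I, J, K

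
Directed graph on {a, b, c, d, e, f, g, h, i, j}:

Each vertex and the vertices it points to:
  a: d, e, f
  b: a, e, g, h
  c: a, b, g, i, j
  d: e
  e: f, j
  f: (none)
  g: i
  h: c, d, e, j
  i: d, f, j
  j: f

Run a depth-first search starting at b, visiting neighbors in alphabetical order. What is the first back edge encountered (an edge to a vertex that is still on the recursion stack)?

c→b

DFS from b (visiting neighbors in alphabetical order); mark gray on enter, black on exit:
b gray
  a gray
    d gray
      e gray
        f gray
        f black
        j gray
          j→f: f black — skip
        j black
      e black
    d black
    a→e: e black — skip
    a→f: f black — skip
  a black
  b→e: e black — skip
  g gray
    i gray
      i→d: d black — skip
      i→f: f black — skip
      i→j: j black — skip
    i black
  g black
  h gray
    c gray
      c→a: a black — skip
      c→b: b is gray → back edge
First back edge: c → b.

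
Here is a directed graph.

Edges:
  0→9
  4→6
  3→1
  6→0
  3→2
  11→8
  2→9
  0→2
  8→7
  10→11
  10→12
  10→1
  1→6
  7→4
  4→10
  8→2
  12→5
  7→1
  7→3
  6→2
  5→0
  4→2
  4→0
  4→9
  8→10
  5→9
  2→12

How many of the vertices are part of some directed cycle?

A vertex is on a directed cycle iff it belongs to a strongly connected component of size ≥ 2 (or has a self-loop).
The vertices on cycles are {0, 2, 4, 5, 7, 8, 10, 11, 12} — 9 in total.

9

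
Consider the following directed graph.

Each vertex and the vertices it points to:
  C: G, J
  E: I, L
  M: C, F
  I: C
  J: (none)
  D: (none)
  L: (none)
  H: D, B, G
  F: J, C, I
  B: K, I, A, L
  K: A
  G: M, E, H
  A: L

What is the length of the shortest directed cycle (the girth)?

For each vertex v, BFS finds the shortest path from v back to v.
The shortest such closed walk is G → H → G, length 2.

2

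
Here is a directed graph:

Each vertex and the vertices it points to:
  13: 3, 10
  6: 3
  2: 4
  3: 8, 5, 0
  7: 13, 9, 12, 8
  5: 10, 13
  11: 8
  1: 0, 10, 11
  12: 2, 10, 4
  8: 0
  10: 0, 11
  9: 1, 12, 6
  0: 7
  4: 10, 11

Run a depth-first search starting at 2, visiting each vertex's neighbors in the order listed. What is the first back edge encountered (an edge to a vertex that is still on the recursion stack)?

8->0

DFS from 2 (visiting each vertex's neighbors in the order listed); mark gray on enter, black on exit:
2 gray
  4 gray
    10 gray
      0 gray
        7 gray
          13 gray
            3 gray
              8 gray
                8→0: 0 is gray → back edge
First back edge: 8 → 0.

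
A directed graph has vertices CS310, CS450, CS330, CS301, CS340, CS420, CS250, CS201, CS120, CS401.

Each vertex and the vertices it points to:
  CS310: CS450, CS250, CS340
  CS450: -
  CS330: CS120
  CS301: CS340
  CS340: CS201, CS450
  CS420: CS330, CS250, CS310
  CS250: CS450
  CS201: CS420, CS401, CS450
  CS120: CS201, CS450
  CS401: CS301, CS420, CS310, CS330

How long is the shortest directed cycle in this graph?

4

For each vertex v, BFS finds the shortest path from v back to v.
The shortest such closed walk is CS401 → CS310 → CS340 → CS201 → CS401, length 4.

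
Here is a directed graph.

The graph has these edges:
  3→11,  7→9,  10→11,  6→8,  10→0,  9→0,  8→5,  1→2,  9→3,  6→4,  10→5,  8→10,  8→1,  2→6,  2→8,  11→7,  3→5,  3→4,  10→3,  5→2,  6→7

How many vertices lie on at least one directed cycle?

10

A vertex is on a directed cycle iff it belongs to a strongly connected component of size ≥ 2 (or has a self-loop).
The vertices on cycles are {1, 2, 3, 5, 6, 7, 8, 9, 10, 11} — 10 in total.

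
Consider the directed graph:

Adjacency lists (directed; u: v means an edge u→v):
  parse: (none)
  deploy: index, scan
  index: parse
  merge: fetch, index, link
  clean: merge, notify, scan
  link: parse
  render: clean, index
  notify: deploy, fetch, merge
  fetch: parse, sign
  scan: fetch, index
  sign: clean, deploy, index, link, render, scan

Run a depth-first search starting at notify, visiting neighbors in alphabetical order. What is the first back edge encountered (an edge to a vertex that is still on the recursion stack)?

DFS from notify (visiting neighbors in alphabetical order); mark gray on enter, black on exit:
notify gray
  deploy gray
    index gray
      parse gray
      parse black
    index black
    scan gray
      fetch gray
        fetch→parse: parse black — skip
        sign gray
          clean gray
            merge gray
              merge→fetch: fetch is gray → back edge
First back edge: merge → fetch.

merge->fetch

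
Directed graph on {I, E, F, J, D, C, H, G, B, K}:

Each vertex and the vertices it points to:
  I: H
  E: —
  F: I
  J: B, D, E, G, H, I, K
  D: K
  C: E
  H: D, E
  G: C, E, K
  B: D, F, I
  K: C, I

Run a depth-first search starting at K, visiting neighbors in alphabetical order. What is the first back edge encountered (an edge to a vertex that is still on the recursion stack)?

DFS from K (visiting neighbors in alphabetical order); mark gray on enter, black on exit:
K gray
  C gray
    E gray
    E black
  C black
  I gray
    H gray
      D gray
        D→K: K is gray → back edge
First back edge: D → K.

D->K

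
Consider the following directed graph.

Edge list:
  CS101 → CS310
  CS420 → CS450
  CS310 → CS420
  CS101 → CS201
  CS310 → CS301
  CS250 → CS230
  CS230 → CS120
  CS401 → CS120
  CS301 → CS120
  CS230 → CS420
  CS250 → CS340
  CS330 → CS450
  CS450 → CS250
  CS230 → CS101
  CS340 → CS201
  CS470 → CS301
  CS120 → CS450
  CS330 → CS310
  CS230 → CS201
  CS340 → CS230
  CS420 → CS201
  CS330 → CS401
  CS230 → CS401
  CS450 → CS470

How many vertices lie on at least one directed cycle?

A vertex is on a directed cycle iff it belongs to a strongly connected component of size ≥ 2 (or has a self-loop).
The vertices on cycles are {CS101, CS120, CS230, CS250, CS301, CS310, CS340, CS401, CS420, CS450, CS470} — 11 in total.

11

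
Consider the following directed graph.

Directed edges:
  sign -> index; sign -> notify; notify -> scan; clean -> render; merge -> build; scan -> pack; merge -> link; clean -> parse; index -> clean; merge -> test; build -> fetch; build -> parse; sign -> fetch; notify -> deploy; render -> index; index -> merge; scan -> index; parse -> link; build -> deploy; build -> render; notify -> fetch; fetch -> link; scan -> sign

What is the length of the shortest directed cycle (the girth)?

3

For each vertex v, BFS finds the shortest path from v back to v.
The shortest such closed walk is scan → sign → notify → scan, length 3.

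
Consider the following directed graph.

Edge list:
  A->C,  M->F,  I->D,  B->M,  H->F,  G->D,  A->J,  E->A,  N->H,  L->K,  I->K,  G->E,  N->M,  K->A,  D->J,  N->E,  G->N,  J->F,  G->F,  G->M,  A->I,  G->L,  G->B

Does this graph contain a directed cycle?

Yes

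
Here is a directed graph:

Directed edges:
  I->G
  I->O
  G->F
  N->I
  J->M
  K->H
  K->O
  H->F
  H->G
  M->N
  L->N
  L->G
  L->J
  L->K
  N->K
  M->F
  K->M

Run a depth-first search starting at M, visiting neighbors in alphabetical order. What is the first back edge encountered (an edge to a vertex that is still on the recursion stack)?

DFS from M (visiting neighbors in alphabetical order); mark gray on enter, black on exit:
M gray
  F gray
  F black
  N gray
    I gray
      G gray
        G→F: F black — skip
      G black
      O gray
      O black
    I black
    K gray
      H gray
        H→F: F black — skip
        H→G: G black — skip
      H black
      K→M: M is gray → back edge
First back edge: K → M.

K→M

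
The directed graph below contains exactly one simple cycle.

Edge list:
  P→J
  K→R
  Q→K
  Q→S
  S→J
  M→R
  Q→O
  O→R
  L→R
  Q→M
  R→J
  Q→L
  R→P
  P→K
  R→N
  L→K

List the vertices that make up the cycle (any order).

DFS with gray/black marking from K:
K gray
  R gray
    J gray
    J black
    N gray
    N black
    P gray
      P→J: J black — skip
      P→K: K is gray → back edge
Back edge closes the cycle K → R → P → K; its vertices are {K, P, R}.

K, P, R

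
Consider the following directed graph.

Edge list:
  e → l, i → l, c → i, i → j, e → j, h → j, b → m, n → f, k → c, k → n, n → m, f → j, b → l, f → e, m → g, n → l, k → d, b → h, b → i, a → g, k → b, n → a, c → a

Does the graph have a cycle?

No

DFS with white/gray/black marking, starting from i:
i gray
  j gray
  j black
  l gray
  l black
i black
a gray
  g gray
  g black
a black
b gray
  h gray
    h→j: j black — skip
  h black
  b→l: l black — skip
  b→i: i black — skip
  m gray
    m→g: g black — skip
  m black
b black
c gray
  c→a: a black — skip
  c→i: i black — skip
c black
d gray
d black
e gray
  e→j: j black — skip
  e→l: l black — skip
e black
f gray
  f→e: e black — skip
  f→j: j black — skip
f black
k gray
  k→d: d black — skip
  k→c: c black — skip
  n gray
    n→a: a black — skip
    n→l: l black — skip
    n→f: f black — skip
    n→m: m black — skip
  n black
  k→b: b black — skip
k black
Every edge goes to a white or black vertex — no back edge, so the graph is acyclic.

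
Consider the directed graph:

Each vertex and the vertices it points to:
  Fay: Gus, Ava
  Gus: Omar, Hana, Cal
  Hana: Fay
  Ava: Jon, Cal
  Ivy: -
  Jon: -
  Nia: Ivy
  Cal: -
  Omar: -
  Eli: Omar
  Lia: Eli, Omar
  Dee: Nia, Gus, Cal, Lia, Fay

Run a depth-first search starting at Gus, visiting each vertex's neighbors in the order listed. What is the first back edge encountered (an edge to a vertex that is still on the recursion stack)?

Fay->Gus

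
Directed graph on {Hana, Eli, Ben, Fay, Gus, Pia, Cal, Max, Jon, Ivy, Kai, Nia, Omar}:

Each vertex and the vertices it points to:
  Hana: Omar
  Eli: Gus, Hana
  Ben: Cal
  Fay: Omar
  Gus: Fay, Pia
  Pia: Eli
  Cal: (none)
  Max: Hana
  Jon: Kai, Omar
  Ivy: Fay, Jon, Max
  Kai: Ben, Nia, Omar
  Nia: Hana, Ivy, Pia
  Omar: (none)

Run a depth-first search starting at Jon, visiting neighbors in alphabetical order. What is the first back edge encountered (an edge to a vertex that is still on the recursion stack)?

Ivy→Jon

DFS from Jon (visiting neighbors in alphabetical order); mark gray on enter, black on exit:
Jon gray
  Kai gray
    Ben gray
      Cal gray
      Cal black
    Ben black
    Nia gray
      Hana gray
        Omar gray
        Omar black
      Hana black
      Ivy gray
        Fay gray
          Fay→Omar: Omar black — skip
        Fay black
        Ivy→Jon: Jon is gray → back edge
First back edge: Ivy → Jon.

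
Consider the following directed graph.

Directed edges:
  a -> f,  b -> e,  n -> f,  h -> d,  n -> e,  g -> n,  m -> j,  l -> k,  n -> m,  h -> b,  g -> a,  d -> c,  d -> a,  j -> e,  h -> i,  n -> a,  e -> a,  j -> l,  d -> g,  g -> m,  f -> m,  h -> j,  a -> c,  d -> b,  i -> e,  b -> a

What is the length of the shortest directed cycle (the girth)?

For each vertex v, BFS finds the shortest path from v back to v.
The shortest such closed walk is j → e → a → f → m → j, length 5.

5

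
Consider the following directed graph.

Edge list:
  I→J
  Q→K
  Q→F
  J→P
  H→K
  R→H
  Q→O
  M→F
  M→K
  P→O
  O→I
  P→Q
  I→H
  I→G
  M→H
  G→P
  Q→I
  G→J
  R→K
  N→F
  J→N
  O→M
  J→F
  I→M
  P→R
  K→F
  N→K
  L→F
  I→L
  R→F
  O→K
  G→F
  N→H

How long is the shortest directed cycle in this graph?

For each vertex v, BFS finds the shortest path from v back to v.
The shortest such closed walk is Q → I → G → P → Q, length 4.

4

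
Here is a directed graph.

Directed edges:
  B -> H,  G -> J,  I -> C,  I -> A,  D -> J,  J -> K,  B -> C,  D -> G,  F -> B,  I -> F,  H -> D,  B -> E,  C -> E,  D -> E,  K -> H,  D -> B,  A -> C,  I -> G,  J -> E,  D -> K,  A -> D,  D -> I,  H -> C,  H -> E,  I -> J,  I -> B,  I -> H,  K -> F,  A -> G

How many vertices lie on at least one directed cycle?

A vertex is on a directed cycle iff it belongs to a strongly connected component of size ≥ 2 (or has a self-loop).
The vertices on cycles are {A, B, D, F, G, H, I, J, K} — 9 in total.

9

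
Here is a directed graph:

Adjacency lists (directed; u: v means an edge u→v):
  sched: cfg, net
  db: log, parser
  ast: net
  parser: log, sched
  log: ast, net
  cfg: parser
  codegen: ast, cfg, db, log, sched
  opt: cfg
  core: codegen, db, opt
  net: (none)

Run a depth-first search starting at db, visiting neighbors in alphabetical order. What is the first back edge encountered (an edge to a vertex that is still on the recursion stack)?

cfg->parser

DFS from db (visiting neighbors in alphabetical order); mark gray on enter, black on exit:
db gray
  log gray
    ast gray
      net gray
      net black
    ast black
    log→net: net black — skip
  log black
  parser gray
    parser→log: log black — skip
    sched gray
      cfg gray
        cfg→parser: parser is gray → back edge
First back edge: cfg → parser.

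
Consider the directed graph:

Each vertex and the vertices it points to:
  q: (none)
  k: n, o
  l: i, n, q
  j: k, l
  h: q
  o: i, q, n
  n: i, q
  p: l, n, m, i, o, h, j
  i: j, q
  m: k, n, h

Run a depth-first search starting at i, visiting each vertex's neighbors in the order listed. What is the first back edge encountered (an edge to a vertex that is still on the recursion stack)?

n→i

DFS from i (visiting each vertex's neighbors in the order listed); mark gray on enter, black on exit:
i gray
  j gray
    k gray
      n gray
        n→i: i is gray → back edge
First back edge: n → i.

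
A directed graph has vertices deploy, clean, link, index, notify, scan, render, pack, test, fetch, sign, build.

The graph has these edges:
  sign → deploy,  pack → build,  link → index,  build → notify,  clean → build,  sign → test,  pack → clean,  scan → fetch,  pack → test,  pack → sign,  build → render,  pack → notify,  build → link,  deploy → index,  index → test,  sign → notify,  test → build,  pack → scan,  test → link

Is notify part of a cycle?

No

notify lies on a cycle iff there is a path from notify back to itself.
Exploring from notify, it never reaches itself; equivalently, its strongly connected component is a singleton.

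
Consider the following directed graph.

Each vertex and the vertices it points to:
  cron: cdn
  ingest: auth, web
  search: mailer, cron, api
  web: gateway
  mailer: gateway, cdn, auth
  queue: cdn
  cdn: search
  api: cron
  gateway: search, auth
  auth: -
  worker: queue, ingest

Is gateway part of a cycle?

gateway is on a cycle iff gateway can reach itself via ≥1 edge.
gateway → search → mailer → gateway — yes.

Yes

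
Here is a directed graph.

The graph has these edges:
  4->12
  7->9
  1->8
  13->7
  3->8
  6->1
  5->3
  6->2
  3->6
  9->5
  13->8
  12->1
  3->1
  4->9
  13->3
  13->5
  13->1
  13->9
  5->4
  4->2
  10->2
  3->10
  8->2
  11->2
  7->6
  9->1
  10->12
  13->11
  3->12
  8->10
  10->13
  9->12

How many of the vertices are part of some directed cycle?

A vertex is on a directed cycle iff it belongs to a strongly connected component of size ≥ 2 (or has a self-loop).
The vertices on cycles are {1, 3, 4, 5, 6, 7, 8, 9, 10, 12, 13} — 11 in total.

11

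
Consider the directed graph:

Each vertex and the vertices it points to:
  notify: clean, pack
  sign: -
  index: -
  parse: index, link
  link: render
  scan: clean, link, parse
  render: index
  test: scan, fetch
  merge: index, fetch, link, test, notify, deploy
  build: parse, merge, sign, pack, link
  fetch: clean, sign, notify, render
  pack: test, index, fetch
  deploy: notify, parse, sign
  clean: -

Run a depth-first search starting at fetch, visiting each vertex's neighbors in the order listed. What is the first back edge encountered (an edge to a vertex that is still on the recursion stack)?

DFS from fetch (visiting each vertex's neighbors in the order listed); mark gray on enter, black on exit:
fetch gray
  clean gray
  clean black
  sign gray
  sign black
  notify gray
    notify→clean: clean black — skip
    pack gray
      test gray
        scan gray
          scan→clean: clean black — skip
          link gray
            render gray
              index gray
              index black
            render black
          link black
          parse gray
            parse→index: index black — skip
            parse→link: link black — skip
          parse black
        scan black
        test→fetch: fetch is gray → back edge
First back edge: test → fetch.

test->fetch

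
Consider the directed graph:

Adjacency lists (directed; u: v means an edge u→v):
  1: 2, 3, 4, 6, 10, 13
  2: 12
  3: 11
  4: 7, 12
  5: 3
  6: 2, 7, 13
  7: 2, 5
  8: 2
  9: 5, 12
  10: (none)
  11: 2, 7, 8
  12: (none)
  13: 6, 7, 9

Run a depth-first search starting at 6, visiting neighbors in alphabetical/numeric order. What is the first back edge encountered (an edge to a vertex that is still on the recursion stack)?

11→7

DFS from 6 (visiting neighbors in alphabetical/numeric order); mark gray on enter, black on exit:
6 gray
  2 gray
    12 gray
    12 black
  2 black
  7 gray
    7→2: 2 black — skip
    5 gray
      3 gray
        11 gray
          11→2: 2 black — skip
          11→7: 7 is gray → back edge
First back edge: 11 → 7.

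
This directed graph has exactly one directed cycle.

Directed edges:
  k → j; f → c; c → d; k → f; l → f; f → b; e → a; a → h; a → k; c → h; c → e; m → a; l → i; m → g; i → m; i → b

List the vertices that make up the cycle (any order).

a, c, e, f, k

DFS with gray/black marking from f:
f gray
  b gray
  b black
  c gray
    h gray
    h black
    d gray
    d black
    e gray
      a gray
        k gray
          j gray
          j black
          k→f: f is gray → back edge
Back edge closes the cycle f → c → e → a → k → f; its vertices are {a, c, e, f, k}.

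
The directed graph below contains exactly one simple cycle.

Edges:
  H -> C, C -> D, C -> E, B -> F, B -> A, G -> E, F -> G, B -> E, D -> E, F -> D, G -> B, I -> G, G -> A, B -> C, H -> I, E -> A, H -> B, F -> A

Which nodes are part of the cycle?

B, F, G

DFS with gray/black marking from B:
B gray
  F gray
    A gray
    A black
    D gray
      E gray
        E→A: A black — skip
      E black
    D black
    G gray
      G→B: B is gray → back edge
Back edge closes the cycle B → F → G → B; its vertices are {B, F, G}.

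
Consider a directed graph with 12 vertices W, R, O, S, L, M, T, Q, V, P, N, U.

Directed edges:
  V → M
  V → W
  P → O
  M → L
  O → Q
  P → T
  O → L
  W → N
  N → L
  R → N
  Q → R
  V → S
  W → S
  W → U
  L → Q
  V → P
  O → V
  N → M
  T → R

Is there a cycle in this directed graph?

DFS with white/gray/black marking, starting from M:
M gray
  L gray
    Q gray
      R gray
        N gray
          N→M: M is gray → back edge
Back edge found, so a cycle exists: M → L → Q → R → N → M.

Yes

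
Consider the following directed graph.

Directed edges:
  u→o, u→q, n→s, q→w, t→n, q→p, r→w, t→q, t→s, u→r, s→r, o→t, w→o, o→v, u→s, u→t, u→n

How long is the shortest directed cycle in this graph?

4

For each vertex v, BFS finds the shortest path from v back to v.
The shortest such closed walk is o → t → q → w → o, length 4.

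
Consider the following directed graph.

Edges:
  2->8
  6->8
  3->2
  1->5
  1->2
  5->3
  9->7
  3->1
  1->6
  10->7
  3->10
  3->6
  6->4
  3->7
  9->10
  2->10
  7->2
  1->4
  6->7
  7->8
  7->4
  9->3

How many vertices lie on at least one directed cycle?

A vertex is on a directed cycle iff it belongs to a strongly connected component of size ≥ 2 (or has a self-loop).
The vertices on cycles are {1, 2, 3, 5, 7, 10} — 6 in total.

6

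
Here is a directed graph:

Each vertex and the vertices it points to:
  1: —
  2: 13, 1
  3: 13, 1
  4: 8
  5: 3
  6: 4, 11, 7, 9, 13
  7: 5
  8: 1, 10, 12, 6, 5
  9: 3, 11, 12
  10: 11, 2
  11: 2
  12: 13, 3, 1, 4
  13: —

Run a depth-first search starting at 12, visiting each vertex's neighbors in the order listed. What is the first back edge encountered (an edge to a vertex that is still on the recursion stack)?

DFS from 12 (visiting each vertex's neighbors in the order listed); mark gray on enter, black on exit:
12 gray
  13 gray
  13 black
  3 gray
    3→13: 13 black — skip
    1 gray
    1 black
  3 black
  12→1: 1 black — skip
  4 gray
    8 gray
      8→1: 1 black — skip
      10 gray
        11 gray
          2 gray
            2→13: 13 black — skip
            2→1: 1 black — skip
          2 black
        11 black
        10→2: 2 black — skip
      10 black
      8→12: 12 is gray → back edge
First back edge: 8 → 12.

8→12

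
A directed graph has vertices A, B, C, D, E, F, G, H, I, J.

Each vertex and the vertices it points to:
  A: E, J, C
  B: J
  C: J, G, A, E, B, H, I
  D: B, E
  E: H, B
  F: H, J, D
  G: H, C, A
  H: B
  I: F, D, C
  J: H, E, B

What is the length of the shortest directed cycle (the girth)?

For each vertex v, BFS finds the shortest path from v back to v.
The shortest such closed walk is G → C → G, length 2.

2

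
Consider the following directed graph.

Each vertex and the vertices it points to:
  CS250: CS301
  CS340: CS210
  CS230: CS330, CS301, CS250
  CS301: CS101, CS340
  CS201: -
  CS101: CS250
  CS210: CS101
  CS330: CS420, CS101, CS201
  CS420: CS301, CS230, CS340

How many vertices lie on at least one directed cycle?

8

A vertex is on a directed cycle iff it belongs to a strongly connected component of size ≥ 2 (or has a self-loop).
The vertices on cycles are {CS101, CS210, CS230, CS250, CS301, CS330, CS340, CS420} — 8 in total.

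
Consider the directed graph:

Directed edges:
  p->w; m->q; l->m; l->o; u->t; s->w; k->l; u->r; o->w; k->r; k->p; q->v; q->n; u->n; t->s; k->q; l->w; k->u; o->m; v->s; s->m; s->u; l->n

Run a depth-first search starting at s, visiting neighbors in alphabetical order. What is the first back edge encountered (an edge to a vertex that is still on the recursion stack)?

v->s

DFS from s (visiting neighbors in alphabetical order); mark gray on enter, black on exit:
s gray
  m gray
    q gray
      n gray
      n black
      v gray
        v→s: s is gray → back edge
First back edge: v → s.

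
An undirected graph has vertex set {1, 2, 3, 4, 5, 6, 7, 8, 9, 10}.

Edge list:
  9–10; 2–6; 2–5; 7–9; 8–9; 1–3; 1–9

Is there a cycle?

DFS, tracking each vertex's parent; an edge to a visited non-parent vertex closes a cycle.
Start from 10:
visit 10 (parent –)
  visit 9 (parent 10)
    9–10: parent, skip
    visit 8 (parent 9)
      8–9: parent, skip
    visit 1 (parent 9)
      1–9: parent, skip
      visit 3 (parent 1)
        3–1: parent, skip
    visit 7 (parent 9)
      7–9: parent, skip
visit 2 (parent –)
  visit 6 (parent 2)
    6–2: parent, skip
  visit 5 (parent 2)
    5–2: parent, skip
visit 4 (parent –)
No non-parent visited neighbor found — the graph is a forest.

No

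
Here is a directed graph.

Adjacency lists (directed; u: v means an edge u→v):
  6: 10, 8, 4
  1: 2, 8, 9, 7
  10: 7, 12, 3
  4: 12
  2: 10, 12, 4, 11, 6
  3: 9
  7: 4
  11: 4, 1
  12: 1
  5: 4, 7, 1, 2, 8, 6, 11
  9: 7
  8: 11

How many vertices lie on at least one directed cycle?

A vertex is on a directed cycle iff it belongs to a strongly connected component of size ≥ 2 (or has a self-loop).
The vertices on cycles are {1, 2, 3, 4, 6, 7, 8, 9, 10, 11, 12} — 11 in total.

11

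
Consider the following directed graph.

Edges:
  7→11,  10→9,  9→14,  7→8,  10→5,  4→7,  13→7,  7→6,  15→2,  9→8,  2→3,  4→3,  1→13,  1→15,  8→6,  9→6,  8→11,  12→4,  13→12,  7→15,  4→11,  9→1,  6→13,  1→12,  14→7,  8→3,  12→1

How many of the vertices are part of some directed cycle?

7

A vertex is on a directed cycle iff it belongs to a strongly connected component of size ≥ 2 (or has a self-loop).
The vertices on cycles are {1, 4, 6, 7, 8, 12, 13} — 7 in total.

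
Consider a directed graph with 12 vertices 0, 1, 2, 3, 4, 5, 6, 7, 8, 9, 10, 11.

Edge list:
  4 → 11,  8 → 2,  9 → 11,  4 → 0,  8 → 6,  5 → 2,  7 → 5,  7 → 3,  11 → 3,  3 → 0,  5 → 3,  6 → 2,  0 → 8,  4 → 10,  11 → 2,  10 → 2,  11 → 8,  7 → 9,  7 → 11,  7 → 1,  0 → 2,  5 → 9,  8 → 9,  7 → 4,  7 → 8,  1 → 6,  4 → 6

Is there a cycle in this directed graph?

Yes

DFS with white/gray/black marking, starting from 11:
11 gray
  8 gray
    9 gray
      9→11: 11 is gray → back edge
Back edge found, so a cycle exists: 11 → 8 → 9 → 11.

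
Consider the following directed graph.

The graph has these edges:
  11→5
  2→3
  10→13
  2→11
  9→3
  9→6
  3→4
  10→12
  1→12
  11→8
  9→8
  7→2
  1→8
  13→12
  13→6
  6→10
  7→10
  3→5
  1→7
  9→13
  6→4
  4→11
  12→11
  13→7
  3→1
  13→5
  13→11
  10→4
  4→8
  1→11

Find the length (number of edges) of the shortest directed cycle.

For each vertex v, BFS finds the shortest path from v back to v.
The shortest such closed walk is 13 → 7 → 10 → 13, length 3.

3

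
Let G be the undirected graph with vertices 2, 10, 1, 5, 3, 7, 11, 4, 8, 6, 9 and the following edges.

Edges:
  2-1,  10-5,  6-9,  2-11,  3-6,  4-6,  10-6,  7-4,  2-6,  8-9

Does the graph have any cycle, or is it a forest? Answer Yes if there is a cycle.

No

DFS, tracking each vertex's parent; an edge to a visited non-parent vertex closes a cycle.
Start from 5:
visit 5 (parent –)
  visit 10 (parent 5)
    visit 6 (parent 10)
      6–10: parent, skip
      visit 4 (parent 6)
        4–6: parent, skip
        visit 7 (parent 4)
          7–4: parent, skip
      visit 2 (parent 6)
        visit 1 (parent 2)
          1–2: parent, skip
        visit 11 (parent 2)
          11–2: parent, skip
        2–6: parent, skip
      visit 9 (parent 6)
        visit 8 (parent 9)
          8–9: parent, skip
        9–6: parent, skip
      visit 3 (parent 6)
        3–6: parent, skip
    10–5: parent, skip
No non-parent visited neighbor found — the graph is a forest.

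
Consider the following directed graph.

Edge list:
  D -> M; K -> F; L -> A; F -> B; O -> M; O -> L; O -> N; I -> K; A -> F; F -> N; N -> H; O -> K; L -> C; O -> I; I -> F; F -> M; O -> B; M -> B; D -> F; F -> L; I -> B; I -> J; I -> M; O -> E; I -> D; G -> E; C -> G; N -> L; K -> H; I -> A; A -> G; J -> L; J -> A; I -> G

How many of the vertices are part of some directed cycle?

A vertex is on a directed cycle iff it belongs to a strongly connected component of size ≥ 2 (or has a self-loop).
The vertices on cycles are {A, F, L, N} — 4 in total.

4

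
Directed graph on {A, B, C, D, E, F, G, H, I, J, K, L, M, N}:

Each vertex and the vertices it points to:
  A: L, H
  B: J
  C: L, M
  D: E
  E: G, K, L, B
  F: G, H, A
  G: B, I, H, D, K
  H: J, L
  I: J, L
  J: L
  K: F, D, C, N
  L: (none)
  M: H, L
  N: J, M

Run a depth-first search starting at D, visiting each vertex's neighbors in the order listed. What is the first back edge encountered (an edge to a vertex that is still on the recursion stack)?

G→D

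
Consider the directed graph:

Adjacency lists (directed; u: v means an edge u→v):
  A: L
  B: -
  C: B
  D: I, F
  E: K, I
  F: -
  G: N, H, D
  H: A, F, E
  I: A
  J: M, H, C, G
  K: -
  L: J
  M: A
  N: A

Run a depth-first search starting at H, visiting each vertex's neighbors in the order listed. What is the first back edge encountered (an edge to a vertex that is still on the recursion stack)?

M→A

DFS from H (visiting each vertex's neighbors in the order listed); mark gray on enter, black on exit:
H gray
  A gray
    L gray
      J gray
        M gray
          M→A: A is gray → back edge
First back edge: M → A.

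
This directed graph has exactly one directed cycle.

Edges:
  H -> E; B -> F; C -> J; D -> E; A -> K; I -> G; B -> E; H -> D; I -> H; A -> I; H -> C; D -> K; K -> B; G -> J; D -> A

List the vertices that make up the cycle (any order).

A, D, H, I

DFS with gray/black marking from A:
A gray
  I gray
    G gray
      J gray
      J black
    G black
    H gray
      C gray
        C→J: J black — skip
      C black
      E gray
      E black
      D gray
        K gray
          B gray
            F gray
            F black
            B→E: E black — skip
          B black
        K black
        D→E: E black — skip
        D→A: A is gray → back edge
Back edge closes the cycle A → I → H → D → A; its vertices are {A, D, H, I}.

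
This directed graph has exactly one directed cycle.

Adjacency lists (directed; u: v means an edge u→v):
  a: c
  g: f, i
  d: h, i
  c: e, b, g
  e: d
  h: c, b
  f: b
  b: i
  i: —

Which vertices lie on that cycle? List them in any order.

c, d, e, h

DFS with gray/black marking from c:
c gray
  e gray
    d gray
      h gray
        h→c: c is gray → back edge
Back edge closes the cycle c → e → d → h → c; its vertices are {c, d, e, h}.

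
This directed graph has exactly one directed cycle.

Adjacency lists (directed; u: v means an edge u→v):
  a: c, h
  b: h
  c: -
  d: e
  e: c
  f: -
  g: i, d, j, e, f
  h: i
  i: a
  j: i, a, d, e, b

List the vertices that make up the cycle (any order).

DFS with gray/black marking from i:
i gray
  a gray
    c gray
    c black
    h gray
      h→i: i is gray → back edge
Back edge closes the cycle i → a → h → i; its vertices are {a, h, i}.

a, h, i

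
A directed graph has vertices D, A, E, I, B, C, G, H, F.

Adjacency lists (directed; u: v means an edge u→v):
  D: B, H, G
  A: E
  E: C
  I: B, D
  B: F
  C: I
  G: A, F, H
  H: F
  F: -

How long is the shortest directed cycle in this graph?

6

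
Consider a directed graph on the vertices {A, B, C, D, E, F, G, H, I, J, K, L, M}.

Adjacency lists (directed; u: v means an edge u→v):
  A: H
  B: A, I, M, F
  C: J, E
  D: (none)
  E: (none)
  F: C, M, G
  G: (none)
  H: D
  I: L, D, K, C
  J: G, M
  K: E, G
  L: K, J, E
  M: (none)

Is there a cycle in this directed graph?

DFS with white/gray/black marking, starting from F:
F gray
  C gray
    J gray
      G gray
      G black
      M gray
      M black
    J black
    E gray
    E black
  C black
  F→M: M black — skip
  F→G: G black — skip
F black
A gray
  H gray
    D gray
    D black
  H black
A black
B gray
  B→A: A black — skip
  I gray
    L gray
      K gray
        K→E: E black — skip
        K→G: G black — skip
      K black
      L→J: J black — skip
      L→E: E black — skip
    L black
    I→D: D black — skip
    I→K: K black — skip
    I→C: C black — skip
  I black
  B→M: M black — skip
  B→F: F black — skip
B black
Every edge goes to a white or black vertex — no back edge, so the graph is acyclic.

No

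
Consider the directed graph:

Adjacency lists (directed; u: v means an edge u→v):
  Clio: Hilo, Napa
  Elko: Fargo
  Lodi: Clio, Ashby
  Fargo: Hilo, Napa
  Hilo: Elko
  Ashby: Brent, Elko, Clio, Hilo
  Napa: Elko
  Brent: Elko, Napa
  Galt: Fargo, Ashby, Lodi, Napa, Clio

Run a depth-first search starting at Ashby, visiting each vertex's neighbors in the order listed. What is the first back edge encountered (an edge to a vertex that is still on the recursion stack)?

DFS from Ashby (visiting each vertex's neighbors in the order listed); mark gray on enter, black on exit:
Ashby gray
  Brent gray
    Elko gray
      Fargo gray
        Hilo gray
          Hilo→Elko: Elko is gray → back edge
First back edge: Hilo → Elko.

Hilo->Elko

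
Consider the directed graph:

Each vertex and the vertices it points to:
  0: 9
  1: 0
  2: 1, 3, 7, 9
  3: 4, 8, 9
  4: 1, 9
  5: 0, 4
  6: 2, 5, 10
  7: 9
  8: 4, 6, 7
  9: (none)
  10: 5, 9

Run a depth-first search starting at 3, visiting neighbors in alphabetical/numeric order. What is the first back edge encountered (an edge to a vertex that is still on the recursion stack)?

2→3

DFS from 3 (visiting neighbors in alphabetical/numeric order); mark gray on enter, black on exit:
3 gray
  4 gray
    1 gray
      0 gray
        9 gray
        9 black
      0 black
    1 black
    4→9: 9 black — skip
  4 black
  8 gray
    8→4: 4 black — skip
    6 gray
      2 gray
        2→1: 1 black — skip
        2→3: 3 is gray → back edge
First back edge: 2 → 3.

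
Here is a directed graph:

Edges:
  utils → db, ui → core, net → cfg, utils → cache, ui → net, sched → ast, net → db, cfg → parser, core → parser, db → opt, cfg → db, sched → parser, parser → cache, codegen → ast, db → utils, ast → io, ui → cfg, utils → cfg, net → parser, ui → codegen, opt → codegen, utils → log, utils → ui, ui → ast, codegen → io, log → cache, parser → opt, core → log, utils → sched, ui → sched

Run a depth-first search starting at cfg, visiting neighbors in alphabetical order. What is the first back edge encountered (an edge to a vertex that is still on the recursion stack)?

utils→cfg

DFS from cfg (visiting neighbors in alphabetical order); mark gray on enter, black on exit:
cfg gray
  db gray
    opt gray
      codegen gray
        ast gray
          io gray
          io black
        ast black
        codegen→io: io black — skip
      codegen black
    opt black
    utils gray
      cache gray
      cache black
      utils→cfg: cfg is gray → back edge
First back edge: utils → cfg.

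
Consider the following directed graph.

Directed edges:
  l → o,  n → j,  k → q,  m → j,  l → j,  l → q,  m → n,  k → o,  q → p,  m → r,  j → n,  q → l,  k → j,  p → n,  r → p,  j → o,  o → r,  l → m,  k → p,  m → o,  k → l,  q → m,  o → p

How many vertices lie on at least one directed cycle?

7

A vertex is on a directed cycle iff it belongs to a strongly connected component of size ≥ 2 (or has a self-loop).
The vertices on cycles are {j, l, n, o, p, q, r} — 7 in total.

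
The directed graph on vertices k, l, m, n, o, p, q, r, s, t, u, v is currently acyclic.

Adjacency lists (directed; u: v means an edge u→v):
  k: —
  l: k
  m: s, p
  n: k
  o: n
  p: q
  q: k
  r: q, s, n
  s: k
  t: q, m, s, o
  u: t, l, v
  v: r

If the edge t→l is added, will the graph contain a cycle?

No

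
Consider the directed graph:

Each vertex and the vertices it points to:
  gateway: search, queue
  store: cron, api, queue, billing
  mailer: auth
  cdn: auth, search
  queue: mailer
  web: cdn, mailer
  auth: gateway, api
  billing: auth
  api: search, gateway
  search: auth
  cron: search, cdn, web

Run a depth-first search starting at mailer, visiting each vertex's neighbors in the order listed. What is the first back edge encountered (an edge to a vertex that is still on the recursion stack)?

search→auth

DFS from mailer (visiting each vertex's neighbors in the order listed); mark gray on enter, black on exit:
mailer gray
  auth gray
    gateway gray
      search gray
        search→auth: auth is gray → back edge
First back edge: search → auth.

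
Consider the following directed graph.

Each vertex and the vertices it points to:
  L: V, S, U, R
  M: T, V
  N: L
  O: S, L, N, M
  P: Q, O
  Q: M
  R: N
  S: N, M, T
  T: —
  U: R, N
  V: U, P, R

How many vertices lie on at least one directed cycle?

10

A vertex is on a directed cycle iff it belongs to a strongly connected component of size ≥ 2 (or has a self-loop).
The vertices on cycles are {L, M, N, O, P, Q, R, S, U, V} — 10 in total.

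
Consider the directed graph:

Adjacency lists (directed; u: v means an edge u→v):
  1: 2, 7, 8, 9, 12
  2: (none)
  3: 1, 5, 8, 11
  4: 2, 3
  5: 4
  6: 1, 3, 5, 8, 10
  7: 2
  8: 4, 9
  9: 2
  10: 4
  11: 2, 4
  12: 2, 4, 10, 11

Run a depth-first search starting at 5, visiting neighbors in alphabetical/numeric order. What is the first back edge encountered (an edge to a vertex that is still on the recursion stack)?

8→4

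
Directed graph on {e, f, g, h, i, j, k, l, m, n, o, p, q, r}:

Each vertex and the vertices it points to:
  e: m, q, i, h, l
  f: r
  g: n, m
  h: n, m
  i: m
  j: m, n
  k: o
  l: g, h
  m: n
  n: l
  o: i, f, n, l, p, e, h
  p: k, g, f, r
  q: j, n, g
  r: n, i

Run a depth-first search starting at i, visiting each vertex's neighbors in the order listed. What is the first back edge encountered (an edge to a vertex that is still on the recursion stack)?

g→n

DFS from i (visiting each vertex's neighbors in the order listed); mark gray on enter, black on exit:
i gray
  m gray
    n gray
      l gray
        g gray
          g→n: n is gray → back edge
First back edge: g → n.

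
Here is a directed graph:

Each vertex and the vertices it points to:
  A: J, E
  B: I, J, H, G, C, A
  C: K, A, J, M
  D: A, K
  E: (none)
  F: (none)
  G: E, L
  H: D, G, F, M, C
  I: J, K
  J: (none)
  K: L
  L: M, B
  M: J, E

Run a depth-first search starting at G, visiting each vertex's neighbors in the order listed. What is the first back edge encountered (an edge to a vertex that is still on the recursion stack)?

K→L

DFS from G (visiting each vertex's neighbors in the order listed); mark gray on enter, black on exit:
G gray
  E gray
  E black
  L gray
    M gray
      J gray
      J black
      M→E: E black — skip
    M black
    B gray
      I gray
        I→J: J black — skip
        K gray
          K→L: L is gray → back edge
First back edge: K → L.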